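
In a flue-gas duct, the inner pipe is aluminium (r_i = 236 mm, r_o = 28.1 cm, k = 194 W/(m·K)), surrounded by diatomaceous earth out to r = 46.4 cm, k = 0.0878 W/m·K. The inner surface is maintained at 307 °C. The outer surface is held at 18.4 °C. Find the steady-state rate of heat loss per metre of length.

Series thermal resistances, inner to outer:
  R'_aluminium = ln(0.281/0.236)/(2πk) = 0.1745/(2π·194) = 1.432×10^-4 m·K/W
  R'_diatomaceous earth = ln(0.464/0.281)/(2πk) = 0.5015/(2π·0.0878) = 0.9091 m·K/W
ΣR = 1.432×10^-4 + 0.9091 = 0.9092 m·K/W
Q' = ΔT/ΣR = (307 °C − 18.4 °C)/0.9092 = 317 W/m

Q' = 317 W/m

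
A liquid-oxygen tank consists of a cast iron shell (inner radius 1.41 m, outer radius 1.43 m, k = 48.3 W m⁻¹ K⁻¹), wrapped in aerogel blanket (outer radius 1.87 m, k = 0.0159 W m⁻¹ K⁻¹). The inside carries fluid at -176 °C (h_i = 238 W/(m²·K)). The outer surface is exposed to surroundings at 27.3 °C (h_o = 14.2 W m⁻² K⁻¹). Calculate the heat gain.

Resistance network (inner→outer):
  R_conv,in = 1/(4πr²h) = 1/(4π·1.41²·238) = 1.682×10^-4 K/W
  R_cast iron = (1/1.41 − 1/1.43)/(4πk) = 0.009919/(4π·48.3) = 1.634×10^-5 K/W
  R_aerogel blanket = (1/1.43 − 1/1.87)/(4πk) = 0.1645/(4π·0.0159) = 0.8235 K/W
  R_conv,out = 1/(4πr²h) = 1/(4π·1.87²·14.2) = 0.001603 K/W
ΣR = 1.682×10^-4 + 1.634×10^-5 + 0.8235 + 0.001603 = 0.8253 K/W
Q = ΔT/ΣR = (-176 °C − 27.3 °C)/0.8253 = -246 W
(Negative Q ⇒ heat flows inward; heat gain = 246 W.)

Q = 246 W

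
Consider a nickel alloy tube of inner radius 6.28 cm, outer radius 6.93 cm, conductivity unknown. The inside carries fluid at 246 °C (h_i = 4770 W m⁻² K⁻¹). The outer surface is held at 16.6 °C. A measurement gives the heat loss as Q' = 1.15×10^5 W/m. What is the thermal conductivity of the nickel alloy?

ΣR = ΔT/Q' = |246 − 16.6|/1.15×10^5 = 0.001995 m·K/W
Known resistances:
  R'_conv,in = 1/(2πr h) = 1/(2π·0.0628·4770) = 5.313×10^-4 m·K/W
R_nickel alloy = ΣR − ΣR_known = 0.001995 − 5.313×10^-4 = 0.001464 m·K/W
ln(r₂/r₁)/(2πk) = 0.001464 ⇒ k = 0.09849/(2π·0.001464) = 10.7 W/m·K

k = 10.7 W/m·K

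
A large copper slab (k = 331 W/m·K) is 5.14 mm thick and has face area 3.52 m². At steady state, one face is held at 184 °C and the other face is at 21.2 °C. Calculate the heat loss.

Q = kA·ΔT/L = 331 × 3.52 × |184 °C − 21.2 °C| / 0.00514 = 3.69×10^7 W

Q = 36900 kW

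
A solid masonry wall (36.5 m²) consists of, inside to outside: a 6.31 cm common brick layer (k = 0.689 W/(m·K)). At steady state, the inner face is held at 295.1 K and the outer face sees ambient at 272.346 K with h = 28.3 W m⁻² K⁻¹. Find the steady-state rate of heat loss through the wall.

Q = 6540 W

Treat each layer as a resistance in series:
  R_common brick = L/(kA) = 0.0631/(0.689·36.5) = 0.002509 K/W
  R_conv,out = 1/(hA) = 1/(28.3·36.5) = 9.681×10^-4 K/W
ΣR = 0.002509 + 9.681×10^-4 = 0.003477 K/W
Q = ΔT/ΣR = (295.1 K − 272.346 K)/0.003477 = 6540 W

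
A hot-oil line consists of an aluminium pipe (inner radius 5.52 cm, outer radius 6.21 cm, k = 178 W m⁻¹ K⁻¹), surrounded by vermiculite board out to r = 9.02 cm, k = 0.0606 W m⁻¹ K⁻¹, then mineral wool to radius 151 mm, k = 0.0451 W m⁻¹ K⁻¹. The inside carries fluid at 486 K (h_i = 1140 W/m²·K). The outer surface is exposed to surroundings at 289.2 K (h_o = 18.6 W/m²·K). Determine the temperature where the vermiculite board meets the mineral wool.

T = 418 K

Resistance network (inner→outer):
  R'_conv,in = 1/(2πr h) = 1/(2π·0.0552·1140) = 0.002529 m·K/W
  R'_aluminium = ln(0.0621/0.0552)/(2πk) = 0.1178/(2π·178) = 1.053×10^-4 m·K/W
  R'_vermiculite board = ln(0.0902/0.0621)/(2πk) = 0.3733/(2π·0.0606) = 0.9804 m·K/W
  R'_mineral wool = ln(0.151/0.0902)/(2πk) = 0.5153/(2π·0.0451) = 1.818 m·K/W
  R'_conv,out = 1/(2πr h) = 1/(2π·0.151·18.6) = 0.05667 m·K/W
ΣR = 0.002529 + 1.053×10^-4 + 0.9804 + 1.818 + 0.05667 = 2.858 m·K/W
Q' = ΔT/ΣR = (486 K − 289.2 K)/2.858 = 68.86 W/m
From the inner boundary to the vermiculite board/mineral wool interface, ΣR_partial = 0.9830 m·K/W.
T_interface = T_in − Q'·ΣR_partial = 486 K − (68.86)(0.9830) = 418 K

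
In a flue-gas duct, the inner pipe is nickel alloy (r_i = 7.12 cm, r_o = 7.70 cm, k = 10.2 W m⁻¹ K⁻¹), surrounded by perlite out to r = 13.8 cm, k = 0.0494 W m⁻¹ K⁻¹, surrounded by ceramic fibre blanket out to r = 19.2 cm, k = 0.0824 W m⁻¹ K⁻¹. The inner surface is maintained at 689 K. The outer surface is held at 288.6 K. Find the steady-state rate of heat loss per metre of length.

Q' = 159 W/m

Resistance network (inner→outer):
  R'_nickel alloy = ln(0.0770/0.0712)/(2πk) = 0.07831/(2π·10.2) = 0.001222 m·K/W
  R'_perlite = ln(0.138/0.0770)/(2πk) = 0.5834/(2π·0.0494) = 1.880 m·K/W
  R'_ceramic fibre blanket = ln(0.192/0.138)/(2πk) = 0.3302/(2π·0.0824) = 0.6379 m·K/W
ΣR = 0.001222 + 1.880 + 0.6379 = 2.519 m·K/W
Q' = ΔT/ΣR = (689 K − 288.6 K)/2.519 = 159 W/m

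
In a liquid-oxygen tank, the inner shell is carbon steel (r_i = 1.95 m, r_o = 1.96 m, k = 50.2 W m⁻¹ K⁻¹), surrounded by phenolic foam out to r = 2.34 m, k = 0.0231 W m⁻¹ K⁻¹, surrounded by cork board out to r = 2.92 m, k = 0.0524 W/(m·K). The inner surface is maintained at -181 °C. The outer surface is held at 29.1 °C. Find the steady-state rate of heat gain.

Series thermal resistances, inner to outer:
  R_carbon steel = (1/1.95 − 1/1.96)/(4πk) = 0.002616/(4π·50.2) = 4.148×10^-6 K/W
  R_phenolic foam = (1/1.96 − 1/2.34)/(4πk) = 0.08285/(4π·0.0231) = 0.2854 K/W
  R_cork board = (1/2.34 − 1/2.92)/(4πk) = 0.08488/(4π·0.0524) = 0.1289 K/W
ΣR = 4.148×10^-6 + 0.2854 + 0.1289 = 0.4143 K/W
Q = ΔT/ΣR = (-181 °C − 29.1 °C)/0.4143 = -507 W
(Negative Q ⇒ heat flows inward; heat gain = 507 W.)

Q = 507 W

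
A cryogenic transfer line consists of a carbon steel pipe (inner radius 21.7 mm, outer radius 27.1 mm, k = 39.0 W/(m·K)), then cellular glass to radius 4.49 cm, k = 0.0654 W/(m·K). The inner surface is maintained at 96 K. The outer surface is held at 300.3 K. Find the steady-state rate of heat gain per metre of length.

Series thermal resistances, inner to outer:
  R'_carbon steel = ln(0.0271/0.0217)/(2πk) = 0.2222/(2π·39.0) = 9.069×10^-4 m·K/W
  R'_cellular glass = ln(0.0449/0.0271)/(2πk) = 0.5049/(2π·0.0654) = 1.229 m·K/W
ΣR = 9.069×10^-4 + 1.229 = 1.230 m·K/W
Q' = ΔT/ΣR = (96 K − 300.3 K)/1.230 = -166 W/m
(Negative Q' ⇒ heat flows inward; heat gain = 166 W/m.)

Q' = 166 W/m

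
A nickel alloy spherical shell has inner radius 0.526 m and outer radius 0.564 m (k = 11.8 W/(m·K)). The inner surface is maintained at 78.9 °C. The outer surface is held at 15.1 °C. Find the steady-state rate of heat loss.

Q = 73.9 kW

Q = 4πk·ΔT/(1/r₁ − 1/r₂) = 4π × 11.8 × 63.8 / (1/0.526 − 1/0.564) = 73900 W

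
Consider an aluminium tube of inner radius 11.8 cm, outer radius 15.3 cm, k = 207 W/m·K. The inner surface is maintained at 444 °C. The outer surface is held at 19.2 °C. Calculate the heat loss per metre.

Q' = 2130 kW/m

Q' = 2πk·ΔT/ln(r₂/r₁) = 2π × 207 × 424.8 / ln(0.153/0.118) = 2.13×10^6 W/m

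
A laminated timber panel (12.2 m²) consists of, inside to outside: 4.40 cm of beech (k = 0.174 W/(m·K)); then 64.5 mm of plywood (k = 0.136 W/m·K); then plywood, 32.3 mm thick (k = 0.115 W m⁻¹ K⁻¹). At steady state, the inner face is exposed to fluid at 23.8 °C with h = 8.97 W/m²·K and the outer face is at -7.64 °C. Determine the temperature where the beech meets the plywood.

Series thermal resistances, inner to outer:
  R_conv,in = 1/(hA) = 1/(8.97·12.2) = 0.009138 K/W
  R_beech = L/(kA) = 0.0440/(0.174·12.2) = 0.02073 K/W
  R_plywood = L/(kA) = 0.0645/(0.136·12.2) = 0.03887 K/W
  R_plywood = L/(kA) = 0.0323/(0.115·12.2) = 0.02302 K/W
ΣR = 0.009138 + 0.02073 + 0.03887 + 0.02302 = 0.09176 K/W
Q = ΔT/ΣR = (23.8 °C − -7.64 °C)/0.09176 = 342.6 W
From the inner boundary to the beech/plywood interface, ΣR_partial = 0.02987 K/W.
T_interface = T_in − Q·ΣR_partial = 23.8 °C − (342.6)(0.02987) = 13.6 °C

T = 13.6 °C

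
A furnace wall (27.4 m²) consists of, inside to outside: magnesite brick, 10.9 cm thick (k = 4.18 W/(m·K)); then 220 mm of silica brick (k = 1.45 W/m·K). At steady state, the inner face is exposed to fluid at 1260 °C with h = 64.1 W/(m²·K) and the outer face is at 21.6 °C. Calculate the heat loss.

Q = 175 kW

Treat each layer as a resistance in series:
  R_conv,in = 1/(hA) = 1/(64.1·27.4) = 5.694×10^-4 K/W
  R_magnesite brick = L/(kA) = 0.109/(4.18·27.4) = 9.517×10^-4 K/W
  R_silica brick = L/(kA) = 0.220/(1.45·27.4) = 0.005537 K/W
ΣR = 5.694×10^-4 + 9.517×10^-4 + 0.005537 = 0.007058 K/W
Q = ΔT/ΣR = (1260 °C − 21.6 °C)/0.007058 = 1.75×10^5 W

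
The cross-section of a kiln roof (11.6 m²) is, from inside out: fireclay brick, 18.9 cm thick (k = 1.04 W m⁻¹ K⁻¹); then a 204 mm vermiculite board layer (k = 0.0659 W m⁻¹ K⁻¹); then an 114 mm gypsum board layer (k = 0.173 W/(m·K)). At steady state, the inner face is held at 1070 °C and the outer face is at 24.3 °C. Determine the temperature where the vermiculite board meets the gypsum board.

T = 199 °C

Treat each layer as a resistance in series:
  R_fireclay brick = L/(kA) = 0.189/(1.04·11.6) = 0.01567 K/W
  R_vermiculite board = L/(kA) = 0.204/(0.0659·11.6) = 0.2669 K/W
  R_gypsum board = L/(kA) = 0.114/(0.173·11.6) = 0.05681 K/W
ΣR = 0.01567 + 0.2669 + 0.05681 = 0.3394 K/W
Q = ΔT/ΣR = (1070 °C − 24.3 °C)/0.3394 = 3081 W
From the inner boundary to the vermiculite board/gypsum board interface, ΣR_partial = 0.2826 K/W.
T_interface = T_in − Q·ΣR_partial = 1070 °C − (3081)(0.2826) = 199 °C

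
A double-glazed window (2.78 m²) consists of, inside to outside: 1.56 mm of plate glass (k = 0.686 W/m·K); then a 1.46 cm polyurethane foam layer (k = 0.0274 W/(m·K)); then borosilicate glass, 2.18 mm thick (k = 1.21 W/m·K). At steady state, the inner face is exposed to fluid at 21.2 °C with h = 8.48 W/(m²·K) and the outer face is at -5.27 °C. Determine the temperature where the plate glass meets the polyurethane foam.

T = 16.3 °C

Resistance network (inner→outer):
  R_conv,in = 1/(hA) = 1/(8.48·2.78) = 0.04242 K/W
  R_plate glass = L/(kA) = 0.00156/(0.686·2.78) = 8.180×10^-4 K/W
  R_polyurethane foam = L/(kA) = 0.0146/(0.0274·2.78) = 0.1917 K/W
  R_borosilicate glass = L/(kA) = 0.00218/(1.21·2.78) = 6.481×10^-4 K/W
ΣR = 0.04242 + 8.180×10^-4 + 0.1917 + 6.481×10^-4 = 0.2356 K/W
Q = ΔT/ΣR = (21.2 °C − -5.27 °C)/0.2356 = 112.4 W
From the inner boundary to the plate glass/polyurethane foam interface, ΣR_partial = 0.04324 K/W.
T_interface = T_in − Q·ΣR_partial = 21.2 °C − (112.4)(0.04324) = 16.3 °C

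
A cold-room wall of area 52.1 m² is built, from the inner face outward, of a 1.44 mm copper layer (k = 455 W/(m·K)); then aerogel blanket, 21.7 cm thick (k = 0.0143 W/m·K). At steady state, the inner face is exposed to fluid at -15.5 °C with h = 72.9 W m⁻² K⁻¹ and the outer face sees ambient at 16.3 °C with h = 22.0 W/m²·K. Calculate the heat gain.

Q = 109 W

Resistance network (inner→outer):
  R_conv,in = 1/(hA) = 1/(72.9·52.1) = 2.633×10^-4 K/W
  R_copper = L/(kA) = 0.00144/(455·52.1) = 6.075×10^-8 K/W
  R_aerogel blanket = L/(kA) = 0.217/(0.0143·52.1) = 0.2913 K/W
  R_conv,out = 1/(hA) = 1/(22.0·52.1) = 8.724×10^-4 K/W
ΣR = 2.633×10^-4 + 6.075×10^-8 + 0.2913 + 8.724×10^-4 = 0.2924 K/W
Q = ΔT/ΣR = (-15.5 °C − 16.3 °C)/0.2924 = -109 W
(Negative Q ⇒ heat flows inward; heat gain = 109 W.)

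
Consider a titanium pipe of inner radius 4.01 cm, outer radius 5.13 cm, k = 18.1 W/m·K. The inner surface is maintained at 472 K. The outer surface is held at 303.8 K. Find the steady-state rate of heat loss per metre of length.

Q' = 77.7 kW/m

Q' = 2πk·ΔT/ln(r₂/r₁) = 2π × 18.1 × 168.2 / ln(0.0513/0.0401) = 77700 W/m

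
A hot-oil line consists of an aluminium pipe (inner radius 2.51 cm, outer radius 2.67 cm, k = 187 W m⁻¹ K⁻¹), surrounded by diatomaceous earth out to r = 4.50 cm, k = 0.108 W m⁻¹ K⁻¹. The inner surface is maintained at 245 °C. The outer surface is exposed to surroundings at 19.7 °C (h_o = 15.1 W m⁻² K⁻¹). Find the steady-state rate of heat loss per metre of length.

Q' = 225 W/m

Treat each layer as a resistance in series:
  R'_aluminium = ln(0.0267/0.0251)/(2πk) = 0.06180/(2π·187) = 5.259×10^-5 m·K/W
  R'_diatomaceous earth = ln(0.0450/0.0267)/(2πk) = 0.5220/(2π·0.108) = 0.7692 m·K/W
  R'_conv,out = 1/(2πr h) = 1/(2π·0.0450·15.1) = 0.2342 m·K/W
ΣR = 5.259×10^-5 + 0.7692 + 0.2342 = 1.003 m·K/W
Q' = ΔT/ΣR = (245 °C − 19.7 °C)/1.003 = 225 W/m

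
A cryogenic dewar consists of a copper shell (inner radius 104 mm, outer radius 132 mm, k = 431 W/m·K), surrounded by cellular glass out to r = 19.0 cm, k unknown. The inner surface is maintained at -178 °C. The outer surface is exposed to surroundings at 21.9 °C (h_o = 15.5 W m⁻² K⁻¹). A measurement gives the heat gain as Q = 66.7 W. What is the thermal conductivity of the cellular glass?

k = 0.0645 W/m·K

ΣR = ΔT/Q = |-178 − 21.9|/66.7 = 2.997 K/W
Known resistances:
  R_copper = (1/0.104 − 1/0.132)/(4πk) = 2.040/(4π·431) = 3.766×10^-4 K/W
  R_conv,out = 1/(4πr²h) = 1/(4π·0.190²·15.5) = 0.1422 K/W
R_cellular glass = ΣR − ΣR_known = 2.997 − 0.1426 = 2.854 K/W
(1/r₁−1/r₂)/(4πk) = 2.854 ⇒ k = 2.313/(4π·2.854) = 0.0645 W/m·K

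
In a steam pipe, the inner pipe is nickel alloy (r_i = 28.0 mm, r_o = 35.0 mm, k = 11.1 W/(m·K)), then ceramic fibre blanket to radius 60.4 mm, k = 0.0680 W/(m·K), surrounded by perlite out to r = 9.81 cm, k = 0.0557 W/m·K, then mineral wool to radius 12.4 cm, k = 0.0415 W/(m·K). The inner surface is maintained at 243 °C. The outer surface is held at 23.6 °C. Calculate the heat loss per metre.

Q' = 61.5 W/m

Resistance network (inner→outer):
  R'_nickel alloy = ln(0.0350/0.0280)/(2πk) = 0.2231/(2π·11.1) = 0.003199 m·K/W
  R'_ceramic fibre blanket = ln(0.0604/0.0350)/(2πk) = 0.5456/(2π·0.0680) = 1.277 m·K/W
  R'_perlite = ln(0.0981/0.0604)/(2πk) = 0.4850/(2π·0.0557) = 1.386 m·K/W
  R'_mineral wool = ln(0.124/0.0981)/(2πk) = 0.2343/(2π·0.0415) = 0.8985 m·K/W
ΣR = 0.003199 + 1.277 + 1.386 + 0.8985 = 3.565 m·K/W
Q' = ΔT/ΣR = (243 °C − 23.6 °C)/3.565 = 61.5 W/m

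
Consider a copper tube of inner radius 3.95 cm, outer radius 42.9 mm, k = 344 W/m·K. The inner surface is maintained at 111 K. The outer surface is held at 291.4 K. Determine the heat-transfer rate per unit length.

Q' = 2πk·ΔT/ln(r₂/r₁) = 2π × 344 × 180.4 / ln(0.0429/0.0395) = 4.72×10^6 W/m

Q' = 4720 kW/m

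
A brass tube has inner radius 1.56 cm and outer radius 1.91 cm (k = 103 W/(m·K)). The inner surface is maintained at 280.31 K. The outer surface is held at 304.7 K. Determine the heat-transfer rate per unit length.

Q' = 2πk·ΔT/ln(r₂/r₁) = 2π × 103 × 24.39 / ln(0.0191/0.0156) = 78000 W/m

Q' = 78000 W/m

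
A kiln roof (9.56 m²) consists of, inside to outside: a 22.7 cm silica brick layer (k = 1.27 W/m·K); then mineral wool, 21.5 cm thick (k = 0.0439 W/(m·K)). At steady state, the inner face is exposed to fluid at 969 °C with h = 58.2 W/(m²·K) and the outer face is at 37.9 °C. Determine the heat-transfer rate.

Q = 1750 W

Series thermal resistances, inner to outer:
  R_conv,in = 1/(hA) = 1/(58.2·9.56) = 0.001797 K/W
  R_silica brick = L/(kA) = 0.227/(1.27·9.56) = 0.01870 K/W
  R_mineral wool = L/(kA) = 0.215/(0.0439·9.56) = 0.5123 K/W
ΣR = 0.001797 + 0.01870 + 0.5123 = 0.5328 K/W
Q = ΔT/ΣR = (969 °C − 37.9 °C)/0.5328 = 1750 W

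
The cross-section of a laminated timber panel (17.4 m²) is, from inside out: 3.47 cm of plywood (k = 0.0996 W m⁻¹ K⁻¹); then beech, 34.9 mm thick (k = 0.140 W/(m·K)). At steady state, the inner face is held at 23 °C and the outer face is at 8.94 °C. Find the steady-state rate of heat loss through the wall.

Q = 409 W

Treat each layer as a resistance in series:
  R_plywood = L/(kA) = 0.0347/(0.0996·17.4) = 0.02002 K/W
  R_beech = L/(kA) = 0.0349/(0.140·17.4) = 0.01433 K/W
ΣR = 0.02002 + 0.01433 = 0.03435 K/W
Q = ΔT/ΣR = (23 °C − 8.94 °C)/0.03435 = 409 W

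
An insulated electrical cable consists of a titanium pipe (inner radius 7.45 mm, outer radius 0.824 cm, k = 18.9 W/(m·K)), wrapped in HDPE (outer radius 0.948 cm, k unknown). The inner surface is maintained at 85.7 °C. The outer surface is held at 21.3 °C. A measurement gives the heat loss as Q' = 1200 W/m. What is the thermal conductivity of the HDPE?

k = 0.422 W/m·K

ΣR = ΔT/Q' = |85.7 − 21.3|/1200 = 0.05367 m·K/W
Known resistances:
  R'_titanium = ln(0.00824/0.00745)/(2πk) = 0.1008/(2π·18.9) = 8.487×10^-4 m·K/W
R_HDPE = ΣR − ΣR_known = 0.05367 − 8.487×10^-4 = 0.05282 m·K/W
ln(r₂/r₁)/(2πk) = 0.05282 ⇒ k = 0.1402/(2π·0.05282) = 0.422 W/m·K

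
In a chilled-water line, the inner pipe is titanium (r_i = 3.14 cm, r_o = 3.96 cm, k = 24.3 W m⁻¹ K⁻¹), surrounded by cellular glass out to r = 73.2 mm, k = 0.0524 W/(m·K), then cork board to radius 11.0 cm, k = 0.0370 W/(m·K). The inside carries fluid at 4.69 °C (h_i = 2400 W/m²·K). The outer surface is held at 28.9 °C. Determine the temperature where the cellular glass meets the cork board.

Series thermal resistances, inner to outer:
  R'_conv,in = 1/(2πr h) = 1/(2π·0.0314·2400) = 0.002112 m·K/W
  R'_titanium = ln(0.0396/0.0314)/(2πk) = 0.2320/(2π·24.3) = 0.001520 m·K/W
  R'_cellular glass = ln(0.0732/0.0396)/(2πk) = 0.6144/(2π·0.0524) = 1.866 m·K/W
  R'_cork board = ln(0.110/0.0732)/(2πk) = 0.4073/(2π·0.0370) = 1.752 m·K/W
ΣR = 0.002112 + 0.001520 + 1.866 + 1.752 = 3.622 m·K/W
Q' = ΔT/ΣR = (4.69 °C − 28.9 °C)/3.622 = -6.684 W/m
From the inner boundary to the cellular glass/cork board interface, ΣR_partial = 1.870 m·K/W.
T_interface = T_in − Q'·ΣR_partial = 4.69 °C − (-6.684)(1.870) = 17.2 °C

T = 17.2 °C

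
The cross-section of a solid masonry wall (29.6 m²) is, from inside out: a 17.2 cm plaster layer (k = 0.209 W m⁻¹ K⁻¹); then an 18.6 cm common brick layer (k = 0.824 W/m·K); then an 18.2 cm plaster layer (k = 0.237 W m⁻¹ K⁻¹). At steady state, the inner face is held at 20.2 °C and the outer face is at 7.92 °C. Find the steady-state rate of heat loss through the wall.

Resistance network (inner→outer):
  R_plaster = L/(kA) = 0.172/(0.209·29.6) = 0.02780 K/W
  R_common brick = L/(kA) = 0.186/(0.824·29.6) = 0.007626 K/W
  R_plaster = L/(kA) = 0.182/(0.237·29.6) = 0.02594 K/W
ΣR = 0.02780 + 0.007626 + 0.02594 = 0.06137 K/W
Q = ΔT/ΣR = (20.2 °C − 7.92 °C)/0.06137 = 200 W

Q = 200 W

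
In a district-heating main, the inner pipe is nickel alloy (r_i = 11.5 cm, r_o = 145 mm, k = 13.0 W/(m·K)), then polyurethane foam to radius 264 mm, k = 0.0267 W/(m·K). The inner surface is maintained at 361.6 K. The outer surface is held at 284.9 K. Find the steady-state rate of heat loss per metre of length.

Series thermal resistances, inner to outer:
  R'_nickel alloy = ln(0.145/0.115)/(2πk) = 0.2318/(2π·13.0) = 0.002838 m·K/W
  R'_polyurethane foam = ln(0.264/0.145)/(2πk) = 0.5992/(2π·0.0267) = 3.572 m·K/W
ΣR = 0.002838 + 3.572 = 3.575 m·K/W
Q' = ΔT/ΣR = (361.6 K − 284.9 K)/3.575 = 21.5 W/m

Q' = 21.5 W/m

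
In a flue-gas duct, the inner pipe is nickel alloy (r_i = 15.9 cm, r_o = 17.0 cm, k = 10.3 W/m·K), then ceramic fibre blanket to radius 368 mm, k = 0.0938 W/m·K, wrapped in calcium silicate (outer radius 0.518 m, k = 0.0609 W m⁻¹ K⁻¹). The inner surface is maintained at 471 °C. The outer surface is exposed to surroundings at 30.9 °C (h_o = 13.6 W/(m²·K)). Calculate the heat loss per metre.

Series thermal resistances, inner to outer:
  R'_nickel alloy = ln(0.170/0.159)/(2πk) = 0.06689/(2π·10.3) = 0.001034 m·K/W
  R'_ceramic fibre blanket = ln(0.368/0.170)/(2πk) = 0.7723/(2π·0.0938) = 1.310 m·K/W
  R'_calcium silicate = ln(0.518/0.368)/(2πk) = 0.3419/(2π·0.0609) = 0.8935 m·K/W
  R'_conv,out = 1/(2πr h) = 1/(2π·0.518·13.6) = 0.02259 m·K/W
ΣR = 0.001034 + 1.310 + 0.8935 + 0.02259 = 2.227 m·K/W
Q' = ΔT/ΣR = (471 °C − 30.9 °C)/2.227 = 198 W/m

Q' = 198 W/m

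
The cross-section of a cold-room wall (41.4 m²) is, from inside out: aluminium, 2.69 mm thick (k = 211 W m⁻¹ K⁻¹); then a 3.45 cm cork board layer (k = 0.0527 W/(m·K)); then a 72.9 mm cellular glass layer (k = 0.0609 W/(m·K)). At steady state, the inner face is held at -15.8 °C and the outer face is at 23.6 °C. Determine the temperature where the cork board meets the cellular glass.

T = -1.87 °C

Resistance network (inner→outer):
  R_aluminium = L/(kA) = 0.00269/(211·41.4) = 3.079×10^-7 K/W
  R_cork board = L/(kA) = 0.0345/(0.0527·41.4) = 0.01581 K/W
  R_cellular glass = L/(kA) = 0.0729/(0.0609·41.4) = 0.02891 K/W
ΣR = 3.079×10^-7 + 0.01581 + 0.02891 = 0.04472 K/W
Q = ΔT/ΣR = (-15.8 °C − 23.6 °C)/0.04472 = -881.0 W
From the inner boundary to the cork board/cellular glass interface, ΣR_partial = 0.01581 K/W.
T_interface = T_in − Q·ΣR_partial = -15.8 °C − (-881.0)(0.01581) = -1.87 °C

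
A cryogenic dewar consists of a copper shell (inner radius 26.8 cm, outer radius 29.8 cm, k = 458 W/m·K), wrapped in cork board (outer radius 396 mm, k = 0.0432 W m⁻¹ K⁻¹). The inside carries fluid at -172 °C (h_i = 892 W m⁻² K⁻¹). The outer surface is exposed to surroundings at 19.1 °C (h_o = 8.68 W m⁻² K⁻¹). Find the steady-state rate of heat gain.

Resistance network (inner→outer):
  R_conv,in = 1/(4πr²h) = 1/(4π·0.268²·892) = 0.001242 K/W
  R_copper = (1/0.268 − 1/0.298)/(4πk) = 0.3756/(4π·458) = 6.527×10^-5 K/W
  R_cork board = (1/0.298 − 1/0.396)/(4πk) = 0.8305/(4π·0.0432) = 1.530 K/W
  R_conv,out = 1/(4πr²h) = 1/(4π·0.396²·8.68) = 0.05846 K/W
ΣR = 0.001242 + 6.527×10^-5 + 1.530 + 0.05846 = 1.590 K/W
Q = ΔT/ΣR = (-172 °C − 19.1 °C)/1.590 = -120 W
(Negative Q ⇒ heat flows inward; heat gain = 120 W.)

Q = 120 W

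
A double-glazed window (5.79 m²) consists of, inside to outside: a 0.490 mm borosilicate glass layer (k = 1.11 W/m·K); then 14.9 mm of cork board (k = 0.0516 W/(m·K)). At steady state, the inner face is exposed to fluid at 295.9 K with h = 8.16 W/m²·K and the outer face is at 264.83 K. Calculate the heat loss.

Q = 437 W

Resistance network (inner→outer):
  R_conv,in = 1/(hA) = 1/(8.16·5.79) = 0.02117 K/W
  R_borosilicate glass = L/(kA) = 4.90×10^-4/(1.11·5.79) = 7.624×10^-5 K/W
  R_cork board = L/(kA) = 0.0149/(0.0516·5.79) = 0.04987 K/W
ΣR = 0.02117 + 7.624×10^-5 + 0.04987 = 0.07112 K/W
Q = ΔT/ΣR = (295.9 K − 264.83 K)/0.07112 = 437 W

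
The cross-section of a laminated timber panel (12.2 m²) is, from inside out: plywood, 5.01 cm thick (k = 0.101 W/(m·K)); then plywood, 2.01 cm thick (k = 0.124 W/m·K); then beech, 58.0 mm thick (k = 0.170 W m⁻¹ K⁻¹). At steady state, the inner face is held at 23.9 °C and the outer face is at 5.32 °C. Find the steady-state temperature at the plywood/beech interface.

T = 11.7 °C

Resistance network (inner→outer):
  R_plywood = L/(kA) = 0.0501/(0.101·12.2) = 0.04066 K/W
  R_plywood = L/(kA) = 0.0201/(0.124·12.2) = 0.01329 K/W
  R_beech = L/(kA) = 0.0580/(0.170·12.2) = 0.02797 K/W
ΣR = 0.04066 + 0.01329 + 0.02797 = 0.08192 K/W
Q = ΔT/ΣR = (23.9 °C − 5.32 °C)/0.08192 = 226.8 W
From the inner boundary to the plywood/beech interface, ΣR_partial = 0.05395 K/W.
T_interface = T_in − Q·ΣR_partial = 23.9 °C − (226.8)(0.05395) = 11.7 °C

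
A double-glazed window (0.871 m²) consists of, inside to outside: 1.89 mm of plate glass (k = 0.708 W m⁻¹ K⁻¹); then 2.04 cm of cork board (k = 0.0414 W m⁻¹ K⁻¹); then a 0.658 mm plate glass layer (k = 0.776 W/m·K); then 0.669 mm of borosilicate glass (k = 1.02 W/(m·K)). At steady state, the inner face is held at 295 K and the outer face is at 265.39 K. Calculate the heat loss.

Q = 51.9 W

Series thermal resistances, inner to outer:
  R_plate glass = L/(kA) = 0.00189/(0.708·0.871) = 0.003065 K/W
  R_cork board = L/(kA) = 0.0204/(0.0414·0.871) = 0.5657 K/W
  R_plate glass = L/(kA) = 6.58×10^-4/(0.776·0.871) = 9.735×10^-4 K/W
  R_borosilicate glass = L/(kA) = 6.69×10^-4/(1.02·0.871) = 7.530×10^-4 K/W
ΣR = 0.003065 + 0.5657 + 9.735×10^-4 + 7.530×10^-4 = 0.5705 K/W
Q = ΔT/ΣR = (295 K − 265.39 K)/0.5705 = 51.9 W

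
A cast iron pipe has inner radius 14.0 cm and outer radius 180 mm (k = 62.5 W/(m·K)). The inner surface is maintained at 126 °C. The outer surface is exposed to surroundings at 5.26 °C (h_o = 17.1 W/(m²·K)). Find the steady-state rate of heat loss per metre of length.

Q' = 2.31 kW/m

Treat each layer as a resistance in series:
  R'_cast iron = ln(0.180/0.140)/(2πk) = 0.2513/(2π·62.5) = 6.400×10^-4 m·K/W
  R'_conv,out = 1/(2πr h) = 1/(2π·0.180·17.1) = 0.05171 m·K/W
ΣR = 6.400×10^-4 + 0.05171 = 0.05235 m·K/W
Q' = ΔT/ΣR = (126 °C − 5.26 °C)/0.05235 = 2310 W/m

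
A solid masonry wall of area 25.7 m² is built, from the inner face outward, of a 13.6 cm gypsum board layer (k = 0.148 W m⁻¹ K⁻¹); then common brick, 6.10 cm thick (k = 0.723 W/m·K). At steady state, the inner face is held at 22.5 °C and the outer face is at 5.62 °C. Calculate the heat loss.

Q = 432 W

Treat each layer as a resistance in series:
  R_gypsum board = L/(kA) = 0.136/(0.148·25.7) = 0.03576 K/W
  R_common brick = L/(kA) = 0.0610/(0.723·25.7) = 0.003283 K/W
ΣR = 0.03576 + 0.003283 = 0.03904 K/W
Q = ΔT/ΣR = (22.5 °C − 5.62 °C)/0.03904 = 432 W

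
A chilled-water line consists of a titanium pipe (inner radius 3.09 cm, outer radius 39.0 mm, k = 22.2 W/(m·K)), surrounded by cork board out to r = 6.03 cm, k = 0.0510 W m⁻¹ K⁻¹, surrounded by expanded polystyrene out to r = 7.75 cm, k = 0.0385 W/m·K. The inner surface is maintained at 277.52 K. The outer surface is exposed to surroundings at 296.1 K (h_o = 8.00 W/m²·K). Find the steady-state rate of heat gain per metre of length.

Q' = 7.00 W/m

Resistance network (inner→outer):
  R'_titanium = ln(0.0390/0.0309)/(2πk) = 0.2328/(2π·22.2) = 0.001669 m·K/W
  R'_cork board = ln(0.0603/0.0390)/(2πk) = 0.4358/(2π·0.0510) = 1.360 m·K/W
  R'_expanded polystyrene = ln(0.0775/0.0603)/(2πk) = 0.2509/(2π·0.0385) = 1.037 m·K/W
  R'_conv,out = 1/(2πr h) = 1/(2π·0.0775·8.00) = 0.2567 m·K/W
ΣR = 0.001669 + 1.360 + 1.037 + 0.2567 = 2.655 m·K/W
Q' = ΔT/ΣR = (277.52 K − 296.1 K)/2.655 = -7.00 W/m
(Negative Q' ⇒ heat flows inward; heat gain = 7.00 W/m.)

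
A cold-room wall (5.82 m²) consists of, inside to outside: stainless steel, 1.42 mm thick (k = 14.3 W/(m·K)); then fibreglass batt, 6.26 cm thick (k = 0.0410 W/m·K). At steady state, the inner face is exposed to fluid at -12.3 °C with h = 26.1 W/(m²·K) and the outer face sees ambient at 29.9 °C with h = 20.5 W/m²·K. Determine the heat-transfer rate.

Resistance network (inner→outer):
  R_conv,in = 1/(hA) = 1/(26.1·5.82) = 0.006583 K/W
  R_stainless steel = L/(kA) = 0.00142/(14.3·5.82) = 1.706×10^-5 K/W
  R_fibreglass batt = L/(kA) = 0.0626/(0.0410·5.82) = 0.2623 K/W
  R_conv,out = 1/(hA) = 1/(20.5·5.82) = 0.008382 K/W
ΣR = 0.006583 + 1.706×10^-5 + 0.2623 + 0.008382 = 0.2773 K/W
Q = ΔT/ΣR = (-12.3 °C − 29.9 °C)/0.2773 = -152 W
(Negative Q ⇒ heat flows inward; heat gain = 152 W.)

Q = 152 W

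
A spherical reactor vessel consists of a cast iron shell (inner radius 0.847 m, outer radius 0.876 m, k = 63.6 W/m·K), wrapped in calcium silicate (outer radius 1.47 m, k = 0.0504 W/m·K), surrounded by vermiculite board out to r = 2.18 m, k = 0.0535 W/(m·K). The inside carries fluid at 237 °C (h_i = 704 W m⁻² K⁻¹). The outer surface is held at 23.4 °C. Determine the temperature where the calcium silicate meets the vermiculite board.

T = 89.9 °C

Series thermal resistances, inner to outer:
  R_conv,in = 1/(4πr²h) = 1/(4π·0.847²·704) = 1.576×10^-4 K/W
  R_cast iron = (1/0.847 − 1/0.876)/(4πk) = 0.03909/(4π·63.6) = 4.890×10^-5 K/W
  R_calcium silicate = (1/0.876 − 1/1.47)/(4πk) = 0.4613/(4π·0.0504) = 0.7283 K/W
  R_vermiculite board = (1/1.47 − 1/2.18)/(4πk) = 0.2216/(4π·0.0535) = 0.3295 K/W
ΣR = 1.576×10^-4 + 4.890×10^-5 + 0.7283 + 0.3295 = 1.058 K/W
Q = ΔT/ΣR = (237 °C − 23.4 °C)/1.058 = 201.9 W
From the inner boundary to the calcium silicate/vermiculite board interface, ΣR_partial = 0.7285 K/W.
T_interface = T_in − Q·ΣR_partial = 237 °C − (201.9)(0.7285) = 89.9 °C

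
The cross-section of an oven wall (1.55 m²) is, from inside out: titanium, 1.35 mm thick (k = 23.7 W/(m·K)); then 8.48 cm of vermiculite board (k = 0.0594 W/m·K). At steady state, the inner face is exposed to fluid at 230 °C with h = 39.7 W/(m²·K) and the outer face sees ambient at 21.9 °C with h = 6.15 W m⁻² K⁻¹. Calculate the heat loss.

Q = 200 W

Resistance network (inner→outer):
  R_conv,in = 1/(hA) = 1/(39.7·1.55) = 0.01625 K/W
  R_titanium = L/(kA) = 0.00135/(23.7·1.55) = 3.675×10^-5 K/W
  R_vermiculite board = L/(kA) = 0.0848/(0.0594·1.55) = 0.9210 K/W
  R_conv,out = 1/(hA) = 1/(6.15·1.55) = 0.1049 K/W
ΣR = 0.01625 + 3.675×10^-5 + 0.9210 + 0.1049 = 1.042 K/W
Q = ΔT/ΣR = (230 °C − 21.9 °C)/1.042 = 200 W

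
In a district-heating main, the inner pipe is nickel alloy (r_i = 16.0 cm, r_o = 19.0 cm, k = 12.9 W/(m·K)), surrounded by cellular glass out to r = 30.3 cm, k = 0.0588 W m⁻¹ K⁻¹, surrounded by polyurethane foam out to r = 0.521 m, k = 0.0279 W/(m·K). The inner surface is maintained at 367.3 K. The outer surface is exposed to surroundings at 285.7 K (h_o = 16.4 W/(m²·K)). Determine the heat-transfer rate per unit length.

Q' = 18.6 W/m

Series thermal resistances, inner to outer:
  R'_nickel alloy = ln(0.190/0.160)/(2πk) = 0.1719/(2π·12.9) = 0.002120 m·K/W
  R'_cellular glass = ln(0.303/0.190)/(2πk) = 0.4667/(2π·0.0588) = 1.263 m·K/W
  R'_polyurethane foam = ln(0.521/0.303)/(2πk) = 0.5420/(2π·0.0279) = 3.092 m·K/W
  R'_conv,out = 1/(2πr h) = 1/(2π·0.521·16.4) = 0.01863 m·K/W
ΣR = 0.002120 + 1.263 + 3.092 + 0.01863 = 4.376 m·K/W
Q' = ΔT/ΣR = (367.3 K − 285.7 K)/4.376 = 18.6 W/m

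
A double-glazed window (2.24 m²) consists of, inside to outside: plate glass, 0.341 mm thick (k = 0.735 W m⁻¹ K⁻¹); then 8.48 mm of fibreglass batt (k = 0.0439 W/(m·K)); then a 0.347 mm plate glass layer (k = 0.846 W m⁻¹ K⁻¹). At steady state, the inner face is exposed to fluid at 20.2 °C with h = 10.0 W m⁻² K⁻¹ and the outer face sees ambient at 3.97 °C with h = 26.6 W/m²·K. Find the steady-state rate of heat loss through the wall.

Q = 110 W

Series thermal resistances, inner to outer:
  R_conv,in = 1/(hA) = 1/(10.0·2.24) = 0.04464 K/W
  R_plate glass = L/(kA) = 3.41×10^-4/(0.735·2.24) = 2.071×10^-4 K/W
  R_fibreglass batt = L/(kA) = 0.00848/(0.0439·2.24) = 0.08623 K/W
  R_plate glass = L/(kA) = 3.47×10^-4/(0.846·2.24) = 1.831×10^-4 K/W
  R_conv,out = 1/(hA) = 1/(26.6·2.24) = 0.01678 K/W
ΣR = 0.04464 + 2.071×10^-4 + 0.08623 + 1.831×10^-4 + 0.01678 = 0.1480 K/W
Q = ΔT/ΣR = (20.2 °C − 3.97 °C)/0.1480 = 110 W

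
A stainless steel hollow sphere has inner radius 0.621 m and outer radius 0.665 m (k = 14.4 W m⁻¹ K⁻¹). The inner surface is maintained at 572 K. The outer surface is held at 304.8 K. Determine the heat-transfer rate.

Q = 4.54×10^5 W

Q = 4πk·ΔT/(1/r₁ − 1/r₂) = 4π × 14.4 × 267.2 / (1/0.621 − 1/0.665) = 4.54×10^5 W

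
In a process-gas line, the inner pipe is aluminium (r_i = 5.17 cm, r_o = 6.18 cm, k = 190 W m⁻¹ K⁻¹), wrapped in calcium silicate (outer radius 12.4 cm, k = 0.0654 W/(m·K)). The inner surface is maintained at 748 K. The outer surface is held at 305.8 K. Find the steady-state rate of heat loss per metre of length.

Q' = 261 W/m

Treat each layer as a resistance in series:
  R'_aluminium = ln(0.0618/0.0517)/(2πk) = 0.1784/(2π·190) = 1.495×10^-4 m·K/W
  R'_calcium silicate = ln(0.124/0.0618)/(2πk) = 0.6964/(2π·0.0654) = 1.695 m·K/W
ΣR = 1.495×10^-4 + 1.695 = 1.695 m·K/W
Q' = ΔT/ΣR = (748 K − 305.8 K)/1.695 = 261 W/m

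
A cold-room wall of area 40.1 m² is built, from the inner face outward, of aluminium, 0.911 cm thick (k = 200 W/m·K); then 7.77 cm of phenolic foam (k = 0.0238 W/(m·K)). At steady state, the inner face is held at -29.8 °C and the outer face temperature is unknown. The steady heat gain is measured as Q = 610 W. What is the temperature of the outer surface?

Sum the resistances:
  R_aluminium = L/(kA) = 0.00911/(200·40.1) = 1.136×10^-6 K/W
  R_phenolic foam = L/(kA) = 0.0777/(0.0238·40.1) = 0.08141 K/W
ΣR = 0.08142 K/W
ΔT = Q·ΣR = 610 × 0.08142 = 49.67 K
Heat flows inward, so T_out = T_in + ΔT = -29.8 + 49.67 = 19.9 °C

T_out = 19.9 °C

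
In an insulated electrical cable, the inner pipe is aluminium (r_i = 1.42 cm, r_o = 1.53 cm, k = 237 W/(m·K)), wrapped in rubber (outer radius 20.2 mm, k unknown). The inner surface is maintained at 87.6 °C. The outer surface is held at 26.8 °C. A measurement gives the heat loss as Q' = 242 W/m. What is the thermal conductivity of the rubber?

k = 0.176 W/m·K

ΣR = ΔT/Q' = |87.6 − 26.8|/242 = 0.2512 m·K/W
Known resistances:
  R'_aluminium = ln(0.0153/0.0142)/(2πk) = 0.07461/(2π·237) = 5.010×10^-5 m·K/W
R_rubber = ΣR − ΣR_known = 0.2512 − 5.010×10^-5 = 0.2511 m·K/W
ln(r₂/r₁)/(2πk) = 0.2511 ⇒ k = 0.2778/(2π·0.2511) = 0.176 W/m·K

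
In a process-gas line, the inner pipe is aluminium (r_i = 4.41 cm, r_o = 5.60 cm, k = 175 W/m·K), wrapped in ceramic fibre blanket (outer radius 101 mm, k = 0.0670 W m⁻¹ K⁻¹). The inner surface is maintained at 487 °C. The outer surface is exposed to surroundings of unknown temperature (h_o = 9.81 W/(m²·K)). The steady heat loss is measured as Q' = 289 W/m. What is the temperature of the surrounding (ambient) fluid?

Sum the resistances:
  R'_aluminium = ln(0.0560/0.0441)/(2πk) = 0.2389/(2π·175) = 2.173×10^-4 m·K/W
  R'_ceramic fibre blanket = ln(0.101/0.0560)/(2πk) = 0.5898/(2π·0.0670) = 1.401 m·K/W
  R'_conv,out = 1/(2πr h) = 1/(2π·0.101·9.81) = 0.1606 m·K/W
ΣR = 1.562 m·K/W
ΔT = Q'·ΣR = 289 × 1.562 = 451.4 K
Heat flows outward, so T_out = T_in − ΔT = 487 − 451.4 = 35.6 °C

T_out = 35.6 °C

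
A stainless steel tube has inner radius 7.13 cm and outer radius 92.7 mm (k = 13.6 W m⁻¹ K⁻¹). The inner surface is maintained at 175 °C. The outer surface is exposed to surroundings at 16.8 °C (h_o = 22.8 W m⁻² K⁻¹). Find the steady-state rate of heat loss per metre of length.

Q' = 2020 W/m

Treat each layer as a resistance in series:
  R'_stainless steel = ln(0.0927/0.0713)/(2πk) = 0.2625/(2π·13.6) = 0.003072 m·K/W
  R'_conv,out = 1/(2πr h) = 1/(2π·0.0927·22.8) = 0.07530 m·K/W
ΣR = 0.003072 + 0.07530 = 0.07837 m·K/W
Q' = ΔT/ΣR = (175 °C − 16.8 °C)/0.07837 = 2020 W/m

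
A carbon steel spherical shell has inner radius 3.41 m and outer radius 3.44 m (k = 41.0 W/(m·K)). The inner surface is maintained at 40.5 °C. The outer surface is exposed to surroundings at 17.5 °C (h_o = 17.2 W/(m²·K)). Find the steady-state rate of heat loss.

Series thermal resistances, inner to outer:
  R_carbon steel = (1/3.41 − 1/3.44)/(4πk) = 0.002557/(4π·41.0) = 4.964×10^-6 K/W
  R_conv,out = 1/(4πr²h) = 1/(4π·3.44²·17.2) = 3.910×10^-4 K/W
ΣR = 4.964×10^-6 + 3.910×10^-4 = 3.960×10^-4 K/W
Q = ΔT/ΣR = (40.5 °C − 17.5 °C)/3.960×10^-4 = 58100 W

Q = 58100 W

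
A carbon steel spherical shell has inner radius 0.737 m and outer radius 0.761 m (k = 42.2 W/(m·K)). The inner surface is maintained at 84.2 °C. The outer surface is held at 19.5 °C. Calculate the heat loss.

Q = 4πk·ΔT/(1/r₁ − 1/r₂) = 4π × 42.2 × 64.7 / (1/0.737 − 1/0.761) = 8.02×10^5 W

Q = 802 kW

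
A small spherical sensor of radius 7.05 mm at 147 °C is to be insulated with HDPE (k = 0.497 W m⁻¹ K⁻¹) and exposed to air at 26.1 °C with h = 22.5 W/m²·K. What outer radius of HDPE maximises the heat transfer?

r_cr = 4.42 cm

For a sphere, r_cr = 2k_ins/h = 2·0.497/22.5 = 0.0442 m = 4.42 cm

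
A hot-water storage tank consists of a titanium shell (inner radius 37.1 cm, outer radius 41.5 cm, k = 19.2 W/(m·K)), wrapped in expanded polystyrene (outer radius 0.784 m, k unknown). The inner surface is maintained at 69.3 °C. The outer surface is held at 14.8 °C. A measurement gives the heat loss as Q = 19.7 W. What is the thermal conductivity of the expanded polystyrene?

ΣR = ΔT/Q = |69.3 − 14.8|/19.7 = 2.766 K/W
Known resistances:
  R_titanium = (1/0.371 − 1/0.415)/(4πk) = 0.2858/(4π·19.2) = 0.001184 K/W
R_expanded polystyrene = ΣR − ΣR_known = 2.766 − 0.001184 = 2.765 K/W
(1/r₁−1/r₂)/(4πk) = 2.765 ⇒ k = 1.134/(4π·2.765) = 0.0326 W/m·K

k = 0.0326 W/m·K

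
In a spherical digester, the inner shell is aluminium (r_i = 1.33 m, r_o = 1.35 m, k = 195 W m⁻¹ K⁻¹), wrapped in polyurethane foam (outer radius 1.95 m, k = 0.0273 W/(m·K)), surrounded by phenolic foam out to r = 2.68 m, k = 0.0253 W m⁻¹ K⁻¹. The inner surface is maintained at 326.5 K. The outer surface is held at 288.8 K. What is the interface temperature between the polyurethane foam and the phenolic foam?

T = 303.8 K

Resistance network (inner→outer):
  R_aluminium = (1/1.33 − 1/1.35)/(4πk) = 0.01114/(4π·195) = 4.546×10^-6 K/W
  R_polyurethane foam = (1/1.35 − 1/1.95)/(4πk) = 0.2279/(4π·0.0273) = 0.6644 K/W
  R_phenolic foam = (1/1.95 − 1/2.68)/(4πk) = 0.1397/(4π·0.0253) = 0.4394 K/W
ΣR = 4.546×10^-6 + 0.6644 + 0.4394 = 1.104 K/W
Q = ΔT/ΣR = (326.5 K − 288.8 K)/1.104 = 34.15 W
From the inner boundary to the polyurethane foam/phenolic foam interface, ΣR_partial = 0.6644 K/W.
T_interface = T_in − Q·ΣR_partial = 326.5 K − (34.15)(0.6644) = 303.8 K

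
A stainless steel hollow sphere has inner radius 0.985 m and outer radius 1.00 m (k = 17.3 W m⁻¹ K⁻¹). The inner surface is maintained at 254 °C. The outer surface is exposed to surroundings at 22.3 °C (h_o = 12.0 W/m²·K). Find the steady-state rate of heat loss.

Resistance network (inner→outer):
  R_stainless steel = (1/0.985 − 1/1.00)/(4πk) = 0.01523/(4π·17.3) = 7.005×10^-5 K/W
  R_conv,out = 1/(4πr²h) = 1/(4π·1.00²·12.0) = 0.006631 K/W
ΣR = 7.005×10^-5 + 0.006631 = 0.006701 K/W
Q = ΔT/ΣR = (254 °C − 22.3 °C)/0.006701 = 34600 W

Q = 34.6 kW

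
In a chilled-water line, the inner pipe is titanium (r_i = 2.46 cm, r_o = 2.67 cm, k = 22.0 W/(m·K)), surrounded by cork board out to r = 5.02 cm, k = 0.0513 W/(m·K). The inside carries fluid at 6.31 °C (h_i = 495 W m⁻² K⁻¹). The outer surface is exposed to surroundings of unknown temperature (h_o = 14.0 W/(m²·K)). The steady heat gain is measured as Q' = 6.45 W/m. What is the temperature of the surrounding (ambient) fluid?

Series resistances:
  R'_conv,in = 1/(2πr h) = 1/(2π·0.0246·495) = 0.01307 m·K/W
  R'_titanium = ln(0.0267/0.0246)/(2πk) = 0.08192/(2π·22.0) = 5.926×10^-4 m·K/W
  R'_cork board = ln(0.0502/0.0267)/(2πk) = 0.6314/(2π·0.0513) = 1.959 m·K/W
  R'_conv,out = 1/(2πr h) = 1/(2π·0.0502·14.0) = 0.2265 m·K/W
ΣR = 2.199 m·K/W
ΔT = Q'·ΣR = 6.45 × 2.199 = 14.18 K
Heat flows inward, so T_out = T_in + ΔT = 6.31 + 14.18 = 20.5 °C

T_out = 20.5 °C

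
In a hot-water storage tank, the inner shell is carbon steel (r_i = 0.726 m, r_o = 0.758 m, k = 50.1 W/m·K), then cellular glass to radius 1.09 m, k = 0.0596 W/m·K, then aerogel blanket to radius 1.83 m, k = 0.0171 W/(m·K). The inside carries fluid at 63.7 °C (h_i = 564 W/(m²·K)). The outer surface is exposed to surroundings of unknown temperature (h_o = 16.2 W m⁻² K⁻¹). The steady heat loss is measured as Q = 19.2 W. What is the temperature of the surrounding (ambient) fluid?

T_out = 20.2 °C

Series resistances:
  R_conv,in = 1/(4πr²h) = 1/(4π·0.726²·564) = 2.677×10^-4 K/W
  R_carbon steel = (1/0.726 − 1/0.758)/(4πk) = 0.05815/(4π·50.1) = 9.236×10^-5 K/W
  R_cellular glass = (1/0.758 − 1/1.09)/(4πk) = 0.4018/(4π·0.0596) = 0.5365 K/W
  R_aerogel blanket = (1/1.09 − 1/1.83)/(4πk) = 0.3710/(4π·0.0171) = 1.726 K/W
  R_conv,out = 1/(4πr²h) = 1/(4π·1.83²·16.2) = 0.001467 K/W
ΣR = 2.265 K/W
ΔT = Q·ΣR = 19.2 × 2.265 = 43.49 K
Heat flows outward, so T_out = T_in − ΔT = 63.7 − 43.49 = 20.2 °C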